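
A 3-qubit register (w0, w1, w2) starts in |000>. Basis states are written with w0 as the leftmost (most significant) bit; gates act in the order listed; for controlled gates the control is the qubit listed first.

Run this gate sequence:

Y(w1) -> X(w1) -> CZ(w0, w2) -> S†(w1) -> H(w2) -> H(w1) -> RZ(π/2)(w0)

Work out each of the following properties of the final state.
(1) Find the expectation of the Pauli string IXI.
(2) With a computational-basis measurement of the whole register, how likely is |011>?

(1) The observable IXI averages to 1.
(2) The probability of measuring |011> is 1/4.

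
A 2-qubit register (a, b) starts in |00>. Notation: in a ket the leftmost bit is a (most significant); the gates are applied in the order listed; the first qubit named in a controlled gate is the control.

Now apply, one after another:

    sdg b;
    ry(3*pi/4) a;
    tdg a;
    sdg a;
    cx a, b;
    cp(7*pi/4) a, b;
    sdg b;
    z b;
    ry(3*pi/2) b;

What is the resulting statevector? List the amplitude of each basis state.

The final amplitudes are -sqrt(4 - 2*sqrt(2))/4 on |00>, sqrt(4 - 2*sqrt(2))/4 on |01>, I*sqrt(2*sqrt(2) + 4)/4 on |10>, I*sqrt(2*sqrt(2) + 4)/4 on |11>.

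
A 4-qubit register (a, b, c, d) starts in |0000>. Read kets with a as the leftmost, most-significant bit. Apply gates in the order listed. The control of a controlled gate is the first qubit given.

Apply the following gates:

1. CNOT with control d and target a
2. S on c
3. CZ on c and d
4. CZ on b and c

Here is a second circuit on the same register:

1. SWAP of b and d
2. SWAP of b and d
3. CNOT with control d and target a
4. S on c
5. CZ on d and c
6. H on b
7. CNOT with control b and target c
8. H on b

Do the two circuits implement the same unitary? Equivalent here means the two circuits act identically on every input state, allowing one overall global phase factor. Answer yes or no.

No, they are not equivalent — no single phase factor reconciles the two unitaries.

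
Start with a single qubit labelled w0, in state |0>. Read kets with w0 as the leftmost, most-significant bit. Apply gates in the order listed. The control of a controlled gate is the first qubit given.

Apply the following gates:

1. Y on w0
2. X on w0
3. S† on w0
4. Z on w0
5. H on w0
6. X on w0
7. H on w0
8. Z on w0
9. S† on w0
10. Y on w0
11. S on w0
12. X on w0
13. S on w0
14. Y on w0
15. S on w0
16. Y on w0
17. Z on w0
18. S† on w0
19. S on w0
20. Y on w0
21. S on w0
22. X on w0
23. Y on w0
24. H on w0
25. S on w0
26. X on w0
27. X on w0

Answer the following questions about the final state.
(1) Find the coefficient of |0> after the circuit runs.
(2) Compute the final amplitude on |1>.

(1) The amplitude on |0> is -sqrt(2)*I/2.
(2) The amplitude on |1> is -sqrt(2)/2.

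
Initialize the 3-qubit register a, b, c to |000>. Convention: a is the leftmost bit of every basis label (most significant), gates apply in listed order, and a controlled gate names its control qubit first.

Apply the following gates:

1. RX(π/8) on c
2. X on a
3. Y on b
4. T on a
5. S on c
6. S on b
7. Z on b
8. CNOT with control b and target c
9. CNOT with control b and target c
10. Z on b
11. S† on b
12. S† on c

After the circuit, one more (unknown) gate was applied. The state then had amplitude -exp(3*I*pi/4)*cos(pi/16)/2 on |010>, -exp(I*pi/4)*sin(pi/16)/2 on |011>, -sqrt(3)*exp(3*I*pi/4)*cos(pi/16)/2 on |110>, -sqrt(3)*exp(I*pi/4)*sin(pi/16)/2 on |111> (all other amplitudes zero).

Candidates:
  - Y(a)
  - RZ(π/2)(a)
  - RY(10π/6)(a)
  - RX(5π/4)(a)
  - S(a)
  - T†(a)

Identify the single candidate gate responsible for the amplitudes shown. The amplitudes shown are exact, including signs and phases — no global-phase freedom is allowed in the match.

The unique candidate consistent with the amplitudes is RY(10π/6)(a). Key observation: gates 5-12 undo each other exactly, leaving only the rest of the circuit to track.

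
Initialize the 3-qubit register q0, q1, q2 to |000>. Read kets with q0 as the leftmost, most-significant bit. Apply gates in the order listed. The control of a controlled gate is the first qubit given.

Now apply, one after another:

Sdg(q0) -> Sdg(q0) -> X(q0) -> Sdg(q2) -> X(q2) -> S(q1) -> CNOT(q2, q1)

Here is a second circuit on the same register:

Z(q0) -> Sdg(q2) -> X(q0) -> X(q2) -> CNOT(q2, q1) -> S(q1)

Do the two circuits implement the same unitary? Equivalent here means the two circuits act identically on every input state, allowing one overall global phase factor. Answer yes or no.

No — the two circuits implement different unitaries, even allowing a global phase.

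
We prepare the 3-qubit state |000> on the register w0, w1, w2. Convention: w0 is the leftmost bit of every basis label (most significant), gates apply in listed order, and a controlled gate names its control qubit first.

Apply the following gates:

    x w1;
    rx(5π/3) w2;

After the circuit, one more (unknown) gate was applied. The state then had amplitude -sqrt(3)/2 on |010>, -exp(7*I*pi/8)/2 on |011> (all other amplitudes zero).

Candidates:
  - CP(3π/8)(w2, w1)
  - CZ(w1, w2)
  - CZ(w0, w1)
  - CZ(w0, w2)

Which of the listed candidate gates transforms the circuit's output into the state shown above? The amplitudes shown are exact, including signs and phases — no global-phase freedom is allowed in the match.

The applied gate was CP(3π/8)(w2, w1).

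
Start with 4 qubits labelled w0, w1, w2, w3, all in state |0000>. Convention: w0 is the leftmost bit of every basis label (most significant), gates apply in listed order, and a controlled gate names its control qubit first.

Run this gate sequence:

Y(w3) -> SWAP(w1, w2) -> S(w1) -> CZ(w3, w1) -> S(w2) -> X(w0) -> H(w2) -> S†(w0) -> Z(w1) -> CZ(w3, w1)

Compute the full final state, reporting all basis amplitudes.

After the circuit, the state carries amplitude sqrt(2)/2 on |1001>, sqrt(2)/2 on |1011>, and 0 on every other basis state.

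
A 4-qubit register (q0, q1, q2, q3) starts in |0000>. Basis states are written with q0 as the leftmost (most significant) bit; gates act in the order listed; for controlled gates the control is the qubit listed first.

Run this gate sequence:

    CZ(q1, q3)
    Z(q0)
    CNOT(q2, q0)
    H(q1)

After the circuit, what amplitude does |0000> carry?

|0000> carries amplitude sqrt(2)/2 in the final state.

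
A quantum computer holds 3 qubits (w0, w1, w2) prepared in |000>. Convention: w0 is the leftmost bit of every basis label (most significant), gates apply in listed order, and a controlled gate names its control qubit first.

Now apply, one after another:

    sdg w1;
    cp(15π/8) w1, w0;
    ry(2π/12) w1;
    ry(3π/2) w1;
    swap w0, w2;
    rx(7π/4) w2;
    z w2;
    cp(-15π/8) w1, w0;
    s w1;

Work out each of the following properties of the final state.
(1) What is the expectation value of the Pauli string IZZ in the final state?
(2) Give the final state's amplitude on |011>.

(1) In the final state, IZZ has expectation sqrt(2)/4.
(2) The amplitude on |011> is -sqrt(2 - sqrt(2))/4.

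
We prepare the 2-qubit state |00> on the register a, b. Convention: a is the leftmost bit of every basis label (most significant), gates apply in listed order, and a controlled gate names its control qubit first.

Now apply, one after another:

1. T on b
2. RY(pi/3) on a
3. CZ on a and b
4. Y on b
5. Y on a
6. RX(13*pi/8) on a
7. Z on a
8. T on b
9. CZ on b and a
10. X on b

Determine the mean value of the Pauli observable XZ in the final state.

The expectation value of XZ is -sqrt(3)/2.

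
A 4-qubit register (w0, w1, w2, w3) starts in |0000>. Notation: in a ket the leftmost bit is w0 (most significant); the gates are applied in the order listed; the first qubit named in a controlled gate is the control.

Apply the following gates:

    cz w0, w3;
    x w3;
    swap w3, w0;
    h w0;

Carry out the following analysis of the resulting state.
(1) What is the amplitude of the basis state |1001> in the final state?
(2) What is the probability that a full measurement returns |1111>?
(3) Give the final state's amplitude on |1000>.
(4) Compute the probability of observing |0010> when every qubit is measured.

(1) |1001> carries amplitude 0 in the final state.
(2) Outcome |1111> occurs with probability 0.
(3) |1000> carries amplitude -sqrt(2)/2 in the final state.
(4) The probability of measuring |0010> is 0.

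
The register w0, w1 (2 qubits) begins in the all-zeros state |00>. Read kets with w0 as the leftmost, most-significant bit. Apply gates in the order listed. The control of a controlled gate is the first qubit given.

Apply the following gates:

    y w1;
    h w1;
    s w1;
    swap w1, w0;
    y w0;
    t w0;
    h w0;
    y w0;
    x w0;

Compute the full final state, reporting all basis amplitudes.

The resulting statevector has amplitude 1/2 - exp(3*I*pi/4)/2 on |00>, 0 on |01>, -1/2 - exp(3*I*pi/4)/2 on |10>, 0 on |11>.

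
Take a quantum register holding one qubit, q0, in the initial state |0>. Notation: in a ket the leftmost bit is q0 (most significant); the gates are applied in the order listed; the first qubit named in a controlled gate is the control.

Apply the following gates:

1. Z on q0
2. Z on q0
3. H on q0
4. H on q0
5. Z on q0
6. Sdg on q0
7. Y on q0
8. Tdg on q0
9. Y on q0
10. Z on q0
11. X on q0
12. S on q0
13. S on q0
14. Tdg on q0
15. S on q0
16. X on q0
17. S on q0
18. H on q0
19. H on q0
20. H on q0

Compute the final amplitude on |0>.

The amplitude on |0> is -sqrt(2)/2. Key observation: gates 3-4 undo each other exactly, leaving only the rest of the circuit to track.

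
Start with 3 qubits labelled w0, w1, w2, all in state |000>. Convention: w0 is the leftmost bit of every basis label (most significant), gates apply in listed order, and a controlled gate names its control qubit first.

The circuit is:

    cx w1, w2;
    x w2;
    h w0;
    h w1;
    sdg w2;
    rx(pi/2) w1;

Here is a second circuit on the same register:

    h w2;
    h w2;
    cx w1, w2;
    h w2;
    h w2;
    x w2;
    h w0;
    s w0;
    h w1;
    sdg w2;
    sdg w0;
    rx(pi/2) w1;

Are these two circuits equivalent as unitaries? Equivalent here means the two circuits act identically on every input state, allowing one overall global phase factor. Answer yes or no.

Yes, they are equivalent — the unitaries differ by at most a global phase.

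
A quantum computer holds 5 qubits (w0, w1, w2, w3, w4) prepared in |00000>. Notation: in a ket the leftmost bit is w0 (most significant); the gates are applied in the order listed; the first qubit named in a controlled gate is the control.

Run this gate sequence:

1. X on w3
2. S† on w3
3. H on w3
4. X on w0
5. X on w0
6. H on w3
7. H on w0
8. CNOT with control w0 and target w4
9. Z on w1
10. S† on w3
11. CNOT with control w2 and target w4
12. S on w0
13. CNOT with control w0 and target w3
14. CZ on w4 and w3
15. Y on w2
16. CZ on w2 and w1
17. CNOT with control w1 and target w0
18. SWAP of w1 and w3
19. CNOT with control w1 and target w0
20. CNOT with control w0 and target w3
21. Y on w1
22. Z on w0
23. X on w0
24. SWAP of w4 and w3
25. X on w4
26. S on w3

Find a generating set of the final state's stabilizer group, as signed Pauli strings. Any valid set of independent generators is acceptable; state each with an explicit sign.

The stabilizer group can be generated by +IXIXI, +ZIIII, +IZIZI, -IIZII, +IIIIZ, among other valid generating sets.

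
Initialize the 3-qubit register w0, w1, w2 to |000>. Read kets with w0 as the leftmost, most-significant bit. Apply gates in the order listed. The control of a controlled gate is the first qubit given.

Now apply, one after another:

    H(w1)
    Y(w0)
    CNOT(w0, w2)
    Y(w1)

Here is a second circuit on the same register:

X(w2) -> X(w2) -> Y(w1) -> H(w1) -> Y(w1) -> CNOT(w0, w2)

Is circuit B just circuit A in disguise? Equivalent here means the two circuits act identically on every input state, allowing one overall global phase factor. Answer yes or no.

No, they are not equivalent — no single phase factor reconciles the two unitaries.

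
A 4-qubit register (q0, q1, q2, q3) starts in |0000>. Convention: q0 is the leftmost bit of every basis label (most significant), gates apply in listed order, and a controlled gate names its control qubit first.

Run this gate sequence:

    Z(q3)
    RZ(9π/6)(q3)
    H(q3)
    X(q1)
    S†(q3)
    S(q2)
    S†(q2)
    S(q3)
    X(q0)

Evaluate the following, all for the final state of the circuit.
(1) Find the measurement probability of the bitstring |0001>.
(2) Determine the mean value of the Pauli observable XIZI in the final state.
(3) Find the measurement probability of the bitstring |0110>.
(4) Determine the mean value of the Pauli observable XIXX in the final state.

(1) The probability of measuring |0001> is 0.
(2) The expectation value of XIZI is 0.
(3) Outcome |0110> occurs with probability 0.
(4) In the final state, XIXX has expectation 0.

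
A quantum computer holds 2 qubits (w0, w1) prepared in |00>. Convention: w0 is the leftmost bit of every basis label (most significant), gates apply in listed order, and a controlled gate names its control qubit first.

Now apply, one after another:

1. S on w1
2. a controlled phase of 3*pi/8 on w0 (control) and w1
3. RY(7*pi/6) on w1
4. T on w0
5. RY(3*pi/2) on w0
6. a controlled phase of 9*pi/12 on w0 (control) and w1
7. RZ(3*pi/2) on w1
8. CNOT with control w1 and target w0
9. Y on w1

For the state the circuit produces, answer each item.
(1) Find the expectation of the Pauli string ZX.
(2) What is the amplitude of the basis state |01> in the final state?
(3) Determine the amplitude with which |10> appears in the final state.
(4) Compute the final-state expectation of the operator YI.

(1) In the final state, ZX has expectation -sqrt(2)/8.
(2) The amplitude on |01> is (1 - sqrt(3))*exp(3*I*pi/4)/4.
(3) The amplitude on |10> is (-sqrt(3) - 1)*exp(I*pi/4)/4.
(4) The observable YI averages to sqrt(6)/8 + sqrt(2)/4.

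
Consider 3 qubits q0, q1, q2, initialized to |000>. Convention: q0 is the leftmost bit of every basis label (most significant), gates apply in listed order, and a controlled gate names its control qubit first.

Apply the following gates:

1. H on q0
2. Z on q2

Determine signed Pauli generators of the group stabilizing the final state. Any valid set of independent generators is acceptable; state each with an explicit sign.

The final state is stabilized by the group generated by +XII, +IZI, +IIZ; other independent generating sets are equally valid.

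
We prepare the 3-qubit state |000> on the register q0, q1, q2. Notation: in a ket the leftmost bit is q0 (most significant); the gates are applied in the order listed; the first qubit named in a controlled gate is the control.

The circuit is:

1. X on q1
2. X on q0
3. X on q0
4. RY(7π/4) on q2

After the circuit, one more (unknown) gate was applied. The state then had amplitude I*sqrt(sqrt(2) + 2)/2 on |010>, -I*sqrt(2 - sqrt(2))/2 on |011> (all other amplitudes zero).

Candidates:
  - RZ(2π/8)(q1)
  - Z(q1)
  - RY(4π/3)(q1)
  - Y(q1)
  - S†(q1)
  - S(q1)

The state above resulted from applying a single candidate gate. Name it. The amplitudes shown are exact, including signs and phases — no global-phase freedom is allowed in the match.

The applied gate was S†(q1). Key observation: gates 2-3 undo each other exactly, leaving only the rest of the circuit to track.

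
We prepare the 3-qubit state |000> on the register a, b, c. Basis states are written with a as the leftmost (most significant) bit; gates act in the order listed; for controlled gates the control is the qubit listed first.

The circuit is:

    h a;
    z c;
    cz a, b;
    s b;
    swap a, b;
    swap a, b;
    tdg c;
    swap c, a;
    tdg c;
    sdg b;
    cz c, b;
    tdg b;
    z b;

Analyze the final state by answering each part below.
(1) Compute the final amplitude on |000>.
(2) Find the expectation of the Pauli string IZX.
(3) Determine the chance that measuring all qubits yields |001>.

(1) The amplitude on |000> is sqrt(2)/2.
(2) The observable IZX averages to sqrt(2)/2.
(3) Outcome |001> occurs with probability 1/2.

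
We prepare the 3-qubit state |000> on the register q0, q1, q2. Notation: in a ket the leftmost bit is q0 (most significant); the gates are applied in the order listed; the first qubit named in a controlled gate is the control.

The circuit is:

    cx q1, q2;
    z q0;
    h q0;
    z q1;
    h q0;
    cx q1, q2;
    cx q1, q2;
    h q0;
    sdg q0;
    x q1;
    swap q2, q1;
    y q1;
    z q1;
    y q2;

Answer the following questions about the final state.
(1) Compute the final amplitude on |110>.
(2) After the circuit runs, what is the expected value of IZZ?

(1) The amplitude on |110> is sqrt(2)*I/2. Key observation: gates 5-8 undo each other exactly, leaving only the rest of the circuit to track.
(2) In the final state, IZZ has expectation -1.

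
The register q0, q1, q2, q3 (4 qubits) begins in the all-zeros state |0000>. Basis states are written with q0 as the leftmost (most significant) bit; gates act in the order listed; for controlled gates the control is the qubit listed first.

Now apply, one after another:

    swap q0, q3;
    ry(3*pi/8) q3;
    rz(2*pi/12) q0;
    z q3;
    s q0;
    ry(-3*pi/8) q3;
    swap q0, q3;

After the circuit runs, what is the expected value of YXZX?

The observable YXZX averages to 0.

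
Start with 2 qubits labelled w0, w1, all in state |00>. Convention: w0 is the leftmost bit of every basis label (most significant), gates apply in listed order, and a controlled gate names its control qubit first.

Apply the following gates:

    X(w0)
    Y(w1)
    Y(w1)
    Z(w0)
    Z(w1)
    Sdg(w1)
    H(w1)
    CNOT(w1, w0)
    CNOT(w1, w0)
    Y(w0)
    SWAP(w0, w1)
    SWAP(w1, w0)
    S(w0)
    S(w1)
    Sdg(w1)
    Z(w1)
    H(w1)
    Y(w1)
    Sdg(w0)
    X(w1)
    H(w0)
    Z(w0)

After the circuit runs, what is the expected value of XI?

The expectation value of XI is -1.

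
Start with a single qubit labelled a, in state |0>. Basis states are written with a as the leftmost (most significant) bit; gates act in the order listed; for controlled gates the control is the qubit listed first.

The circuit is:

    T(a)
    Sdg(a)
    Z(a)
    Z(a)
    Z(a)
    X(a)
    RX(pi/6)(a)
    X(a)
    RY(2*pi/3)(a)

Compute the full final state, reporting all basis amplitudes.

After the circuit, the state carries amplitude (1 - I)*(sqrt(6) + sqrt(2)*(-1 + 2*I))/8 on |0>, (1 - I)*(sqrt(6) + sqrt(2)*(1 + 2*I))/8 on |1>.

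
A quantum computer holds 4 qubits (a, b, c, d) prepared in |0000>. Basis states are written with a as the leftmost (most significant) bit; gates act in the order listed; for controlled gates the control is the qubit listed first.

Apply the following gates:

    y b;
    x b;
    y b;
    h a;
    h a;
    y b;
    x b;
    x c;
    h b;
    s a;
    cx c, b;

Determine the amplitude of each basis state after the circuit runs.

The final amplitudes are -sqrt(2)*I/2 on |0010>, sqrt(2)*I/2 on |0110>, and 0 on every other basis state.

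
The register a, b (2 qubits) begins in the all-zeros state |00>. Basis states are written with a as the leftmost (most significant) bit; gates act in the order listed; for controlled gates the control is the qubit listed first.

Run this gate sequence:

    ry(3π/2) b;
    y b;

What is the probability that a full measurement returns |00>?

The probability of measuring |00> is 1/2.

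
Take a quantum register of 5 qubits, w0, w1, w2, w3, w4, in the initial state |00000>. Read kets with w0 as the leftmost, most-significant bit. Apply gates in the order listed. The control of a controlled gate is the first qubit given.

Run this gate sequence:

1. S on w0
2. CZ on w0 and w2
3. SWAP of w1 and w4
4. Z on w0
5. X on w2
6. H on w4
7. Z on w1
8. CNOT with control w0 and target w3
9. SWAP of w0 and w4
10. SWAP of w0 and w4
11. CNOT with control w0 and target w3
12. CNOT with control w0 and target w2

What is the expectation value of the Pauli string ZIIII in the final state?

In the final state, ZIIII has expectation 1. Key observation: gates 8-11 undo each other exactly, leaving only the rest of the circuit to track.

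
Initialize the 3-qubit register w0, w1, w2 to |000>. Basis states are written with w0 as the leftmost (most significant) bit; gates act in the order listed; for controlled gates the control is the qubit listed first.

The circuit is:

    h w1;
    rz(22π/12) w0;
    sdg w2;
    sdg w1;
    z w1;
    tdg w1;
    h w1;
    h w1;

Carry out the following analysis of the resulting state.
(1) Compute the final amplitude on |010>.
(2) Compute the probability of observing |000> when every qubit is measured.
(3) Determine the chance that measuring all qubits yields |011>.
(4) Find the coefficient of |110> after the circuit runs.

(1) |010> carries amplitude -sqrt(2)*exp(I*pi/3)/2 in the final state. Key observation: steps 7-8 multiply out to the identity, so the circuit reduces to the remaining gates.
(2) A full measurement returns |000> with probability 1/2.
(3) Outcome |011> occurs with probability 0.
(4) |110> carries amplitude 0 in the final state.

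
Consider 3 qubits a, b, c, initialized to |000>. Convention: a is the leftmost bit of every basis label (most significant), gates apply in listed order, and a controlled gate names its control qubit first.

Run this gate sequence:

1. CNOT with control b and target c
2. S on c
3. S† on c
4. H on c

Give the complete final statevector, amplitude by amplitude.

The resulting statevector has amplitude sqrt(2)/2 on |000>, sqrt(2)/2 on |001>, and 0 on every other basis state. Key observation: the block from step 2 through step 3 cancels to the identity and can be dropped.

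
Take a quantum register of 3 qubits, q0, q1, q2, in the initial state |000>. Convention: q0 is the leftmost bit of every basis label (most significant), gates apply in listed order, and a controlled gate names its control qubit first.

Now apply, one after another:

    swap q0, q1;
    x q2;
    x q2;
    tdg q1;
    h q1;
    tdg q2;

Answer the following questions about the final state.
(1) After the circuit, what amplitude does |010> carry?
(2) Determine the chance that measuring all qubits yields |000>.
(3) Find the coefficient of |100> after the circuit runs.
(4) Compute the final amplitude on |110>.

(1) |010> carries amplitude sqrt(2)/2 in the final state. Key observation: steps 2-3 multiply out to the identity, so the circuit reduces to the remaining gates.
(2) A full measurement returns |000> with probability 1/2.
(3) The amplitude on |100> is 0.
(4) The final state's coefficient on |110> equals 0.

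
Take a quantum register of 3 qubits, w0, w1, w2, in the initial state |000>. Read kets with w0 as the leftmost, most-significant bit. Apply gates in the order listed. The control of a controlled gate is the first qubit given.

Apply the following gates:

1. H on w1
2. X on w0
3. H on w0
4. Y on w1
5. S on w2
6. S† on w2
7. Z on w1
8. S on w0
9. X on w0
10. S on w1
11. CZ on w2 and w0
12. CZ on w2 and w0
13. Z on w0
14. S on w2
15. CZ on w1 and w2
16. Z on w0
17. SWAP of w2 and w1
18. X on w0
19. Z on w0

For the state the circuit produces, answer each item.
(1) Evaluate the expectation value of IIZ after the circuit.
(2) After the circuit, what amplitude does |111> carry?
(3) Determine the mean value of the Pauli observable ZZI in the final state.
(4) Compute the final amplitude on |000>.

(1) In the final state, IIZ has expectation 0. Key observation: gates 5-6 undo each other exactly, leaving only the rest of the circuit to track.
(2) |111> carries amplitude 0 in the final state.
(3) The observable ZZI averages to 0.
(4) |000> carries amplitude -I/2 in the final state.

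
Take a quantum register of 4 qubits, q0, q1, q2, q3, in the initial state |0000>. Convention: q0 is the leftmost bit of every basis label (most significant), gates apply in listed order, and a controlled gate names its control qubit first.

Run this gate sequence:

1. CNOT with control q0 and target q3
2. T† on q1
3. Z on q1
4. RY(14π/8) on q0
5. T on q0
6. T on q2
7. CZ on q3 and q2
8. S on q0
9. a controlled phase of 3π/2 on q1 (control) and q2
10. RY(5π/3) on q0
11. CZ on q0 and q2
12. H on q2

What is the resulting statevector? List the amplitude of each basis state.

After the circuit, the state carries amplitude sqrt(6*sqrt(2) + 12)/8 - sqrt(4 - 2*sqrt(2))*exp(3*I*pi/4)/8 on |0000>, sqrt(6*sqrt(2) + 12)/8 - sqrt(4 - 2*sqrt(2))*exp(3*I*pi/4)/8 on |0010>, -sqrt(2*sqrt(2) + 4)/8 - sqrt(12 - 6*sqrt(2))*exp(3*I*pi/4)/8 on |1000>, -sqrt(2*sqrt(2) + 4)/8 - sqrt(12 - 6*sqrt(2))*exp(3*I*pi/4)/8 on |1010>, and 0 on every other basis state.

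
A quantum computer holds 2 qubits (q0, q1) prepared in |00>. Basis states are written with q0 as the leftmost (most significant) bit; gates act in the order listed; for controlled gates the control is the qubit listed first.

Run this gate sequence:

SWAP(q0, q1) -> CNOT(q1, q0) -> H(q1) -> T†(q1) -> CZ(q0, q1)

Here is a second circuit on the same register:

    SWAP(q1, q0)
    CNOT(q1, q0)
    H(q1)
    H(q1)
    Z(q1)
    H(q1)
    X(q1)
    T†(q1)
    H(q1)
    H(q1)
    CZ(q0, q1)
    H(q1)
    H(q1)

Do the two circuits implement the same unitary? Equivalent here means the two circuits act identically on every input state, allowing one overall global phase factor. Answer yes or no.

Yes, they are equivalent — the unitaries differ by at most a global phase.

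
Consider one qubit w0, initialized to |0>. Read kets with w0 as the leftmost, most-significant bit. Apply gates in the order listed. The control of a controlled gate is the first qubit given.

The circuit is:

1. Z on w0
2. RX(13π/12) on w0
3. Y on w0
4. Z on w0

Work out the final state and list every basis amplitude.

After the circuit, the state carries amplitude -sqrt(3*sqrt(2) + 6)/4 - sqrt(2 - sqrt(2))/4 on |0>, -I*sqrt(6 - 3*sqrt(2))/4 + I*sqrt(sqrt(2) + 2)/4 on |1>.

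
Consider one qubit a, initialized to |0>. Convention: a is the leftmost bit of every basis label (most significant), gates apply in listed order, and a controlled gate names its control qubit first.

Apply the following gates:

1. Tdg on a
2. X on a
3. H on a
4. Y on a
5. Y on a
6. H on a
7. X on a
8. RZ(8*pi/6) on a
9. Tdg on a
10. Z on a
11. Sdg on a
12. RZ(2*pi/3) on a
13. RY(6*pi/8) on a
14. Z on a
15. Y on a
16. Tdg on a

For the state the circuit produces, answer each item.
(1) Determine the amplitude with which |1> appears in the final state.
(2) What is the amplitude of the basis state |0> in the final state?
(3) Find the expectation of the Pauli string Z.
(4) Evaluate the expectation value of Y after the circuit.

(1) |1> carries amplitude -sqrt(2 - sqrt(2))*exp(I*pi/4)/2 in the final state.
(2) The final state's coefficient on |0> equals -I*sqrt(sqrt(2) + 2)/2.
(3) The observable Z averages to sqrt(2)/2.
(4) In the final state, Y has expectation -1/2.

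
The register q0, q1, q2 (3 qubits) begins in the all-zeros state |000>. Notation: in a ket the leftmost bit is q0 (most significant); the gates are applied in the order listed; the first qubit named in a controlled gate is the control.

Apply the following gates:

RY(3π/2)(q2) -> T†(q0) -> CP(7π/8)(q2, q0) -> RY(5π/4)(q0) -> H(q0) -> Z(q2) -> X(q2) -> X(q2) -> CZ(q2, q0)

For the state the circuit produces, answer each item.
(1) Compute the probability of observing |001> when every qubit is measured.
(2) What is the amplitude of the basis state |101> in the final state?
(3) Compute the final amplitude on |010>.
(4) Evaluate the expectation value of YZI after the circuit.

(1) Outcome |001> occurs with probability 1/4 - sqrt(2)/8. Key observation: gates 7-8 undo each other exactly, leaving only the rest of the circuit to track.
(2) The final state's coefficient on |101> equals -sqrt(sqrt(2) + 2)/4 - sqrt(2 - sqrt(2))/4.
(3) The final state's coefficient on |010> equals 0.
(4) In the final state, YZI has expectation 0.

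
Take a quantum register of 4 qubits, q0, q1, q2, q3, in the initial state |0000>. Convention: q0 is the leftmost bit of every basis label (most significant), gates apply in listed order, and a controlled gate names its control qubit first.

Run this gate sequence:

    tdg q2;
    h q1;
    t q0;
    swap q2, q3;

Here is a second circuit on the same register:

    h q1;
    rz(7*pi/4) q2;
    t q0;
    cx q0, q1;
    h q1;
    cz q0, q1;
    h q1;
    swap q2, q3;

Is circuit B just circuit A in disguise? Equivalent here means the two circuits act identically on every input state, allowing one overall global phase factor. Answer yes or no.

Yes — the two circuits implement the same unitary up to a global phase.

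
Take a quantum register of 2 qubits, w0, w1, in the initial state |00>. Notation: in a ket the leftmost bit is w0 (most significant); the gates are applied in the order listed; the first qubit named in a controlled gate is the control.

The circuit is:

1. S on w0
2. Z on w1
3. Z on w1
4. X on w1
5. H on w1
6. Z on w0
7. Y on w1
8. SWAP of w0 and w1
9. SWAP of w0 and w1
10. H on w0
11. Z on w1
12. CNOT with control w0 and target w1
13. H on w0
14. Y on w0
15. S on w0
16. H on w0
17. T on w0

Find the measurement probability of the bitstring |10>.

A full measurement returns |10> with probability 1/4. Key observation: steps 8-9 multiply out to the identity, so the circuit reduces to the remaining gates.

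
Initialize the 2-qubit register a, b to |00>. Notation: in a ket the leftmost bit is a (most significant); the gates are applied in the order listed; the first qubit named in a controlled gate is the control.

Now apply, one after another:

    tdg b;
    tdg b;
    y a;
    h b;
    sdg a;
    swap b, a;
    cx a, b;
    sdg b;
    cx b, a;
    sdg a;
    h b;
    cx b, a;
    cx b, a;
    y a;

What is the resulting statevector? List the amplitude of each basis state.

The resulting statevector has amplitude -1/2 + I/2 on |00>, -1/2 - I/2 on |01>, 0 on |10>, 0 on |11>. Key observation: the block from step 12 through step 13 cancels to the identity and can be dropped.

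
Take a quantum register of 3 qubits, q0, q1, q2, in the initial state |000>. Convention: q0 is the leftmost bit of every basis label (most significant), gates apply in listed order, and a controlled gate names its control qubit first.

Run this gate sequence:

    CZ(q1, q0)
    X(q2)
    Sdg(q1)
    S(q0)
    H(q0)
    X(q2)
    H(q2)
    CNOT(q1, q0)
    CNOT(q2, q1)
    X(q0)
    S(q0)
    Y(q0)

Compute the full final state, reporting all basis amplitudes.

The resulting statevector has amplitude 1/2 on |000>, 0 on |001>, 0 on |010>, 1/2 on |011>, I/2 on |100>, 0 on |101>, 0 on |110>, I/2 on |111>.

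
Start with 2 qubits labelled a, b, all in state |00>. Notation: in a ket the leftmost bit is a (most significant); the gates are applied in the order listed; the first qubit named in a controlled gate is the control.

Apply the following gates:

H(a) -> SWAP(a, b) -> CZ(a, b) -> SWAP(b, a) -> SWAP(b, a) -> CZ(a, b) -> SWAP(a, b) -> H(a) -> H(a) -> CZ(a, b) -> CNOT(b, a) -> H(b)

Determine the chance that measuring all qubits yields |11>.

A full measurement returns |11> with probability 1/4.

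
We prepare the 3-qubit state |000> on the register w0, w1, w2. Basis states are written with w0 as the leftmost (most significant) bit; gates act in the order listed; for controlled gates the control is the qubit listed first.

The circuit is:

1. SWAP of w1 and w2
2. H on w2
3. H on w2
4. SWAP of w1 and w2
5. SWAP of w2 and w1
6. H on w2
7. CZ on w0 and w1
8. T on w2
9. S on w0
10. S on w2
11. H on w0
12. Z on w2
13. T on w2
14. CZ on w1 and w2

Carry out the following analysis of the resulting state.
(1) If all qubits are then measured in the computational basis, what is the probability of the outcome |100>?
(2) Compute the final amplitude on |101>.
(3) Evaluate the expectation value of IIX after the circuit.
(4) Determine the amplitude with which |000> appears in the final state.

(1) Outcome |100> occurs with probability 1/4.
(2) The amplitude on |101> is 1/2.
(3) The observable IIX averages to 1.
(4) The amplitude on |000> is 1/2.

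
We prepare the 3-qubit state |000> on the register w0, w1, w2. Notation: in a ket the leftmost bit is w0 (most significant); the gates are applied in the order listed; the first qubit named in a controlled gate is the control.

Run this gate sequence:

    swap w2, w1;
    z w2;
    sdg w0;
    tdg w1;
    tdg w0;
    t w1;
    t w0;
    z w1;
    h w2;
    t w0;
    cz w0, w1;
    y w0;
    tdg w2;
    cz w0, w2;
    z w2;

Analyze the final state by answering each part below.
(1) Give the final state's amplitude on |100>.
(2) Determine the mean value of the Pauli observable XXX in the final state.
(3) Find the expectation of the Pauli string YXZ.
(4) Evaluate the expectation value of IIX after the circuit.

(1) |100> carries amplitude sqrt(2)*I/2 in the final state.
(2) The expectation value of XXX is 0.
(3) The observable YXZ averages to 0.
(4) The expectation value of IIX is sqrt(2)/2.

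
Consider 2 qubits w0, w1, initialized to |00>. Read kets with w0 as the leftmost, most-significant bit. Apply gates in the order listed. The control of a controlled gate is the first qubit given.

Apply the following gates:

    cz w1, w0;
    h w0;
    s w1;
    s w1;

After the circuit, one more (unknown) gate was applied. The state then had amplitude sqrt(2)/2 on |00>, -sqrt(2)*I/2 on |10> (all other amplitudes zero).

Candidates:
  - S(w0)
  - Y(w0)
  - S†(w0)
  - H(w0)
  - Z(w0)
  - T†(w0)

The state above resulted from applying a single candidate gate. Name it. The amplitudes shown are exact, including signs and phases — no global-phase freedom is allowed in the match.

The unique candidate consistent with the amplitudes is S†(w0).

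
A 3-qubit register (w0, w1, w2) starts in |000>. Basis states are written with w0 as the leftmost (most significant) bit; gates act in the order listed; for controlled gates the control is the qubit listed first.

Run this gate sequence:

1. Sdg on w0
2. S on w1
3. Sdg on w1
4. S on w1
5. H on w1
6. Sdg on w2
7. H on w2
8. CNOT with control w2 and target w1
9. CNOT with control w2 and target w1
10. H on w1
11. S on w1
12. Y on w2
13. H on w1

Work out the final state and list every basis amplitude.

The resulting statevector has amplitude -I/2 on |000>, I/2 on |001>, -I/2 on |010>, I/2 on |011>, 0 on |100>, 0 on |101>, 0 on |110>, 0 on |111>.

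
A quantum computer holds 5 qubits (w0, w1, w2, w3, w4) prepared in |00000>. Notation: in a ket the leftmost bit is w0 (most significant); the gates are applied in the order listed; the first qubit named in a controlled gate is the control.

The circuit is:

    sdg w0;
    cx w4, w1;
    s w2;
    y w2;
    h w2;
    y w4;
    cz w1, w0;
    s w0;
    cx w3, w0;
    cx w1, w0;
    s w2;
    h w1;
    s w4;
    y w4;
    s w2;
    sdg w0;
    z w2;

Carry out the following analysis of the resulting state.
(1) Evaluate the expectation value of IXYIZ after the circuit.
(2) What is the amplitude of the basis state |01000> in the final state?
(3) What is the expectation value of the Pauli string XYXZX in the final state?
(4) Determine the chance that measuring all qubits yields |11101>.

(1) In the final state, IXYIZ has expectation 0.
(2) The final state's coefficient on |01000> equals -1/2.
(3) The observable XYXZX averages to 0.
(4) A full measurement returns |11101> with probability 0.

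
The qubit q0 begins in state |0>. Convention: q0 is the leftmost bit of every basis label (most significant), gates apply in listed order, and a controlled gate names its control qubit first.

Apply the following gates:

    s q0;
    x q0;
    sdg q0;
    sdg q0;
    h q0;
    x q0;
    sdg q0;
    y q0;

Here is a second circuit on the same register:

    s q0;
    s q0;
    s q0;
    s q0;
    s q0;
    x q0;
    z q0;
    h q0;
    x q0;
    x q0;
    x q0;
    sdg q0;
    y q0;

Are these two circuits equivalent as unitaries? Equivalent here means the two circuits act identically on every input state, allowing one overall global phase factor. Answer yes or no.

Yes: on every input state the two circuits agree up to one overall phase factor.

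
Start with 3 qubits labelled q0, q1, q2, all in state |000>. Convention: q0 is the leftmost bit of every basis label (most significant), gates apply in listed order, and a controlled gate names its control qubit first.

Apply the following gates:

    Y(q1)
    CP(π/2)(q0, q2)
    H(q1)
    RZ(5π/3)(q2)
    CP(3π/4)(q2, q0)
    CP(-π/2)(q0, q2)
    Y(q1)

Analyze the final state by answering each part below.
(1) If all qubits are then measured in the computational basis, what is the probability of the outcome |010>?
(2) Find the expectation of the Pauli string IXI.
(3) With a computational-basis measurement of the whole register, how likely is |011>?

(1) A full measurement returns |010> with probability 1/2.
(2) The observable IXI averages to 1.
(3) Outcome |011> occurs with probability 0.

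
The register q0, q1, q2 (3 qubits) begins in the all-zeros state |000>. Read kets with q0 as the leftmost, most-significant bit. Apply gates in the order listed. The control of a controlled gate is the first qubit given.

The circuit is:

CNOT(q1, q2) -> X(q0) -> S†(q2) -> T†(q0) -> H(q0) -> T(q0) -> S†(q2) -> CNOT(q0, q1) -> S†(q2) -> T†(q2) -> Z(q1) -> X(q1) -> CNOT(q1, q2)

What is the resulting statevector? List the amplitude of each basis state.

The resulting statevector has amplitude -sqrt(2)*exp(3*I*pi/4)/2 on |011>, sqrt(2)/2 on |100>, and 0 on every other basis state.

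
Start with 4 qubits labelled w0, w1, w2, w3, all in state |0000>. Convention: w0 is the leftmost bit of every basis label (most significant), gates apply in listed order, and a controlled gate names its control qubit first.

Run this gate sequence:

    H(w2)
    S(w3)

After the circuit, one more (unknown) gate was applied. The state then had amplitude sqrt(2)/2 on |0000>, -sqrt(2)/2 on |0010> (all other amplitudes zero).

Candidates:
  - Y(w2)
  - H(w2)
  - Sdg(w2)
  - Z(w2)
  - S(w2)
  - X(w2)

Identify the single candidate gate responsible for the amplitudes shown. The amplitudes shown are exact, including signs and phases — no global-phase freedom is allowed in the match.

The applied gate was Z(w2).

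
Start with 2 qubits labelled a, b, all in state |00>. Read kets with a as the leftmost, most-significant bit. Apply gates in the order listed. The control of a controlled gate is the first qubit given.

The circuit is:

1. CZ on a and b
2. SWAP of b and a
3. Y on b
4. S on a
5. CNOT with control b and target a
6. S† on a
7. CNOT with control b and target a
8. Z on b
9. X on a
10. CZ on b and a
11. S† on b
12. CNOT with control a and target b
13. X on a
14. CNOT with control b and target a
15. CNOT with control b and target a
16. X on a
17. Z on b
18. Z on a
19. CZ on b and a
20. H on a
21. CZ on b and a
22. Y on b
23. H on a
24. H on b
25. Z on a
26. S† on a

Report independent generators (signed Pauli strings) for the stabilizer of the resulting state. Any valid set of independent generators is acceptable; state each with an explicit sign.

One valid set of independent stabilizer generators is -IX, -ZI (any independent generating set of the same group is equally correct). Key observation: gates 13-16 undo each other exactly, leaving only the rest of the circuit to track.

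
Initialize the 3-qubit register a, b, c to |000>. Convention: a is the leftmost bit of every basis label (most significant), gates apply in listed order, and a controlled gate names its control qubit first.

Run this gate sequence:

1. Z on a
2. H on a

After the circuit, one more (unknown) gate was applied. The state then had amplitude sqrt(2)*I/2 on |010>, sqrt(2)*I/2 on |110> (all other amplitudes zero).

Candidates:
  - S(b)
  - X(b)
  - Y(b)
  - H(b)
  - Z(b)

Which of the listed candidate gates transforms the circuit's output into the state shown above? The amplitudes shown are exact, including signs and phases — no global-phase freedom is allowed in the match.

The applied gate was Y(b).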